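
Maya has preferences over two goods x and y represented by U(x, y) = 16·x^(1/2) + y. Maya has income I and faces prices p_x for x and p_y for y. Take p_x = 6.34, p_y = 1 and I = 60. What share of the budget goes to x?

Set MRS = p_x/p_y: 8·x^(−1/2) = p_x/p_y.
Thus x* = (8·p_y/p_x)² — independent of I — with the rest of income spent on y.
Plugging in: x* = (8·1/6.34)² = 1.5922, y* = 49.9054.
Expenditure on x: 6.34·1.5922 = 10.0946; share = 0.1682.

share on x = 0.1682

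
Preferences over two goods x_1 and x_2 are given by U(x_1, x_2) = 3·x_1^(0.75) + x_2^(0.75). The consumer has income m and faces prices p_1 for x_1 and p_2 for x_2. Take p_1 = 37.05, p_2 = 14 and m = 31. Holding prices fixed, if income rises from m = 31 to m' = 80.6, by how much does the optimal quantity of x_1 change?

MU_x_1 ∝ 3·x_1^(-0.25), MU_x_2 ∝ x_2^(-0.25), so MRS = 3·(x_2/x_1)^(0.25) = p_1/p_2.
Hence x_2/x_1 = ((1/3)·p_1/p_2)^(1/(0.25)), i.e. raised to the 4 power.
Substitute x_2 = (x_2/x_1)·x_1 into the budget: x_1* = m/(p_1 + p_2·(x_2/x_1)).
Numerically x_2/x_1 = 0.605558, so x_1* = 31/(37.05 + 14·0.605558) = 0.6809.
At m' = 80.6: x_1* = 1.7703. Change: 1.7703 − 0.6809 = 1.0894.

Δx_1* = 1.0894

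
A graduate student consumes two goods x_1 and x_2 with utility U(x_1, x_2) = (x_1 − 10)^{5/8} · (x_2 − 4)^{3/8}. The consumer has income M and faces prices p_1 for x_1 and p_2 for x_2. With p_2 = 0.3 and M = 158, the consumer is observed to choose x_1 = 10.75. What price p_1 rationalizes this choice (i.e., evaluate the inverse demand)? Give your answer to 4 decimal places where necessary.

p_1 = 14

This is Cobb-Douglas in (x_1−10, x_2−4): tangency gives 0.625·p_2·(x_2−4) = 0.375·p_1·(x_1−10).
After buying the subsistence bundle (10, 4), a share 0.625 of the remaining income goes to x_1: x_1* = 10 + 0.625·(M − 10p_1 − 4p_2)/p_1.
Set x_1* = 10.75 in the demand function and solve for p_1: p_1 = 14.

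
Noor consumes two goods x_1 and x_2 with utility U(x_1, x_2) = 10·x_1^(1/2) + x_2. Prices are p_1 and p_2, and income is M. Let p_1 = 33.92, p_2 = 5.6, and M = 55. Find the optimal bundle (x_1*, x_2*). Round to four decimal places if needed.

Utility is quasi-linear in x_2; the FOC for x_1 is 5/√x_1 = p_1/p_2.
Solve: √x_1 = 5·p_2/p_1, so x_1*(p_1,p_2) = (5·p_2/p_1)², and x_2* = (M − p_1·x_1*)/p_2.
Plugging in: x_1* = (5·5.6/33.92)² = 0.6814, x_2* = 5.6941.

x_1* = 0.6814, x_2* = 5.6941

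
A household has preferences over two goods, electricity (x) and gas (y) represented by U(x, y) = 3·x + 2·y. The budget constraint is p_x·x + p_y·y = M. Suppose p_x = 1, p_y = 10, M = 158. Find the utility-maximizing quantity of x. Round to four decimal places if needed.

Perfect substitutes: compare marginal utility per dollar. 3/p_x vs 2/p_y → 3 vs 0.2.
x gives more utility per dollar, so spend all income on x: x* = M/p_x, y* = 0.
Numerically: x* = 158, y* = 0.

x* = 158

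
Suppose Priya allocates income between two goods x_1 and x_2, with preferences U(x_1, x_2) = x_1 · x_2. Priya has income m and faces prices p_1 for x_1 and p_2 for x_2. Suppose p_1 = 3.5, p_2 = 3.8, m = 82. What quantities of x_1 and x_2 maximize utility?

x_1* = 11.7143, x_2* = 10.7895

MU_x_1/MU_x_2 = (x_2)/(x_1); tangency sets this equal to p_1/p_2.
Rearranging, p_2·x_2 = p_1·x_1. Substituting into the budget gives p_1·x_1·(1 + 1) = m.
Demand: x_1*(p_1,p_2,m) = 0.5·m/p_1 and x_2* = 0.5·m/p_2.
At p_1=3.5, p_2=3.8, m=82: x_1* = 0.5·82/3.5 = 11.7143, x_2* = 10.7895.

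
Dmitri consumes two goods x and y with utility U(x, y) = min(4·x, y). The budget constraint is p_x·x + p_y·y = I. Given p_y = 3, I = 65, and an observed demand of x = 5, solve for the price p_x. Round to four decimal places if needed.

With perfect complements, no substitution: consume in ratio x:y = 1:4.
Budget: p_x·x + p_y·4·x = I, so (p_x + 4·p_y)·x = I.
Demand: x*(p_x,p_y,I) = I/(p_x + 4·p_y), y* = 4·I/(p_x + 4·p_y).
Set x* = 5 in the demand function and solve for p_x: p_x = 1.

p_x = 1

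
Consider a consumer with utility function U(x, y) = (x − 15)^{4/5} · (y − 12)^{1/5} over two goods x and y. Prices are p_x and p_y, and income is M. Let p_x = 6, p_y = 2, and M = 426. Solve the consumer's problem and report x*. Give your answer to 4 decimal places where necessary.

Substituting into the budget: x* = 15 + 0.8·(M − 15·p_x − 12·p_y)/p_x, and y* = 12 + 0.2·(…)/p_y.
Discretionary income = 426 − 15·6 − 12·2 = 312; x* = 15 + 0.8·312/6 = 56.6.

x* = 56.6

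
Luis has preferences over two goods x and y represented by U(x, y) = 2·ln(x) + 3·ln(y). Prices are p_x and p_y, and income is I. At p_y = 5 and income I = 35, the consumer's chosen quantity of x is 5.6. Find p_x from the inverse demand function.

Tangency: MRS = (2/3)·y/x = p_x/p_y.
So 2·p_y·y = 3·p_x·x; combined with the budget, a share 0.4 of income goes to x.
Demand: x*(p_x,p_y,I) = 0.4·I/p_x and y* = 0.6·I/p_y.
Set x* = 5.6 in the demand function and solve for p_x: p_x = 2.5.

p_x = 2.5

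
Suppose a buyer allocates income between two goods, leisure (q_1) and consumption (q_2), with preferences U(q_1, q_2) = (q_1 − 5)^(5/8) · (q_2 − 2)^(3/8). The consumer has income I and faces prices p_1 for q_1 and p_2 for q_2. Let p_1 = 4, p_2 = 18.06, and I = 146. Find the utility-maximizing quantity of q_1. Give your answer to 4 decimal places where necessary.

MRS = (5/3)·(q_2−2)/(q_1−5). Tangency with p_1/p_2 gives q_2−2 = (3/5)·(p_1/p_2)·(q_1−5).
Substituting into the budget: q_1* = 5 + 0.625·(I − 5·p_1 − 2·p_2)/p_1, and q_2* = 2 + 0.375·(…)/p_2.
Discretionary income = 146 − 5·4 − 2·18.06 = 89.88; q_1* = 5 + 0.625·89.88/4 = 19.0437.

q_1* = 19.0437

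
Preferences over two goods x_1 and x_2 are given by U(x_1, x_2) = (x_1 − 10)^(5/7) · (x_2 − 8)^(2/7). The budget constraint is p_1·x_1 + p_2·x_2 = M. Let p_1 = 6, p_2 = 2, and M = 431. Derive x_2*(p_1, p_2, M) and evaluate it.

x_2* = 58.7143

This is Cobb-Douglas in (x_1−10, x_2−8): tangency gives 5/7·p_2·(x_2−8) = 2/7·p_1·(x_1−10).
After buying the subsistence bundle (10, 8), a share 5/7 of the remaining income goes to x_1: x_1* = 10 + 5/7·(M − 10p_1 − 8p_2)/p_1.
Discretionary income = 431 − 10·6 − 8·2 = 355; x_2* = 8 + 2/7·355/2 = 58.7143.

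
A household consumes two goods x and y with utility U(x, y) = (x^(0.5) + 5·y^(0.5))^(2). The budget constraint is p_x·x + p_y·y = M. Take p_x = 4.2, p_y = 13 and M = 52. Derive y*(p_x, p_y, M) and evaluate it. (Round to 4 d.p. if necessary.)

Substitute y = (y/x)·x into the budget: x* = M/(p_x + p_y·(y/x)).
Numerically y/x = 2.609467, so x* = 52/(4.2 + 13·2.609467) = 1.364 and y* = 2.609467·1.364 = 3.5593.

y* = 3.5593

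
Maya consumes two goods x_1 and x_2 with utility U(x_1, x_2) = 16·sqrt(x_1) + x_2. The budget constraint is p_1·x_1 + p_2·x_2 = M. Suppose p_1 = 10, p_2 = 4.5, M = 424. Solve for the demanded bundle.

x_1* = 12.96, x_2* = 65.4222

Set MRS = p_1/p_2: 8·x_1^(−1/2) = p_1/p_2.
Thus x_1* = (8·p_2/p_1)² — independent of M — with the rest of income spent on x_2.
Plugging in: x_1* = (8·4.5/10)² = 12.96, x_2* = 65.4222.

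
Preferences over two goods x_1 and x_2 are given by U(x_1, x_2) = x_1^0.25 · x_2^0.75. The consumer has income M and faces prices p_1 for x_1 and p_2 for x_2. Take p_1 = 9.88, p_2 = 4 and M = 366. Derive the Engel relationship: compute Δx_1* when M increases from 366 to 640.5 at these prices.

The MRS is (1/3)·x_2/x_1. Set MRS = p_1/p_2.
So 0.25·p_2·x_2 = 0.75·p_1·x_1; combined with the budget, a share 0.25 of income goes to x_1.
Demand: x_1*(p_1,p_2,M) = 0.25·M/p_1 and x_2* = 0.75·M/p_2.
At p_1=9.88, p_2=4, M=366: x_1* = 0.25·366/9.88 = 9.2611.
At M' = 640.5: x_1* = 16.207. Change: 16.207 − 9.2611 = 6.9459.

Δx_1* = 6.9459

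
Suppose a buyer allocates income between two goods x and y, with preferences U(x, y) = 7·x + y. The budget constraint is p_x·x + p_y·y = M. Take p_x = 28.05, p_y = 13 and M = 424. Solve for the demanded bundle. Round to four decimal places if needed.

x gives more utility per dollar, so spend all income on x: x* = M/p_x, y* = 0.
Numerically: x* = 15.1159, y* = 0.

x* = 15.1159, y* = 0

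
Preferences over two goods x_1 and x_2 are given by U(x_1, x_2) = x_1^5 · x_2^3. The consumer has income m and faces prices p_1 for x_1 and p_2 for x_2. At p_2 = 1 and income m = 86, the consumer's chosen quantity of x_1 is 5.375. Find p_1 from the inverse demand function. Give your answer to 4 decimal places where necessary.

p_1 = 10

The MRS is (5/3)·x_2/x_1. Set MRS = p_1/p_2.
So 5·p_2·x_2 = 3·p_1·x_1; combined with the budget, a share 0.625 of income goes to x_1.
Demand: x_1*(p_1,p_2,m) = 0.625·m/p_1 and x_2* = 0.375·m/p_2.
Set x_1* = 5.375 in the demand function and solve for p_1: p_1 = 10.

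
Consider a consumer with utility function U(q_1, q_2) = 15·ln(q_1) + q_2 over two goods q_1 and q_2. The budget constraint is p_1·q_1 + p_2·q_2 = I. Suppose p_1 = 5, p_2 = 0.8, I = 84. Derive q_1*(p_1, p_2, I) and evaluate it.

MU_q_1 = 15/q_1, MU_q_2 = 1. Tangency: 15/q_1 = p_1/p_2.
So q_1*(p_1,p_2) = 15·p_2/p_1, independent of income; and q_2* = (I − 15·p_2)/p_2.
At the given prices: q_1* = 15·0.8/5 = 2.4.

q_1* = 2.4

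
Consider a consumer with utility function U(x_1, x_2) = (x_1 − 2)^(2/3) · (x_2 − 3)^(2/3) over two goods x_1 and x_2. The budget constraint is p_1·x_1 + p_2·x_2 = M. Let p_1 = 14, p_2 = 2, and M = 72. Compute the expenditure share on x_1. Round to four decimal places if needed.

share on x_1 = 0.6528

Let x_1' = x_1−2, x_2' = x_2−3. MRS = x_2'/x_1' = p_1/p_2.
Substituting into the budget: x_1* = 2 + 0.5·(M − 2·p_1 − 3·p_2)/p_1, and x_2* = 3 + 0.5·(…)/p_2.
Discretionary income = 72 − 2·14 − 3·2 = 38; x_1* = 2 + 0.5·38/14 = 3.3571; x_2* = 3 + 0.5·38/2 = 12.5.
Expenditure on x_1: 14·3.3571 = 47; share = 0.6528.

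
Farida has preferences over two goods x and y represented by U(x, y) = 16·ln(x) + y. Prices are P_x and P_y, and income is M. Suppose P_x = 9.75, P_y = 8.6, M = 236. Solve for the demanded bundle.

Set MRS = P_x/P_y: (16/x)/1 = P_x/P_y.
So x*(P_x,P_y) = 16·P_y/P_x, independent of income; and y* = (M − 16·P_y)/P_y.
At the given prices: x* = 16·8.6/9.75 = 14.1128, and y* = 11.4419.

x* = 14.1128, y* = 11.4419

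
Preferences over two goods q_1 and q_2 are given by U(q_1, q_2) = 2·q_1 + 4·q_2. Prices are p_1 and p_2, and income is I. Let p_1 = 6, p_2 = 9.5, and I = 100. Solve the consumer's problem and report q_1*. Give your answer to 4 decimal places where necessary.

Linear utility — the consumer picks whichever good has higher MU/price: 2/6 = 0.3333 vs 4/9.5 = 0.4211.
q_2 gives more utility per dollar, so spend all income on q_2: q_2* = I/p_2, q_1* = 0.
Numerically: q_1* = 0, q_2* = 10.5263.

q_1* = 0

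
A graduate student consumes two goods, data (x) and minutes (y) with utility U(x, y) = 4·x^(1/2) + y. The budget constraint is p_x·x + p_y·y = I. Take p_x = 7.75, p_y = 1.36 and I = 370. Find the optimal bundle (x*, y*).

x* = 0.1232, y* = 271.3569

Thus x* = (2·p_y/p_x)² — independent of I — with the rest of income spent on y.
Plugging in: x* = (2·1.36/7.75)² = 0.1232, y* = 271.3569.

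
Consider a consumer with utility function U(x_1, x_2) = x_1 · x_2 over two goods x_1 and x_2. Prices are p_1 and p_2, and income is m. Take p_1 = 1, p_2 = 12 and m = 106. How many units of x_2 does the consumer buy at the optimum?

x_2* = 4.4167

The MRS is x_2/x_1. Set MRS = p_1/p_2.
So p_2·x_2 = p_1·x_1; combined with the budget, a share 0.5 of income goes to x_1.
Demand: x_1*(p_1,p_2,m) = 0.5·m/p_1 and x_2* = 0.5·m/p_2.
At p_1=1, p_2=12, m=106: x_2* = 0.5·106/12 = 4.4167.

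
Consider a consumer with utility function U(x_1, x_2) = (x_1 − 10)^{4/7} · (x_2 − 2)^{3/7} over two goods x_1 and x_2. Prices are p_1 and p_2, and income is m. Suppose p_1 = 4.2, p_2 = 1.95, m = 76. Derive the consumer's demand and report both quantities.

x_1* = 14.0952, x_2* = 8.6154

Let x_1' = x_1−10, x_2' = x_2−2. MRS = (4/3)·x_2'/x_1' = p_1/p_2.
After buying the subsistence bundle (10, 2), a share 4/7 of the remaining income goes to x_1: x_1* = 10 + 4/7·(m − 10p_1 − 2p_2)/p_1.
Discretionary income = 76 − 10·4.2 − 2·1.95 = 30.1; x_1* = 10 + 4/7·30.1/4.2 = 14.0952; x_2* = 2 + 3/7·30.1/1.95 = 8.6154.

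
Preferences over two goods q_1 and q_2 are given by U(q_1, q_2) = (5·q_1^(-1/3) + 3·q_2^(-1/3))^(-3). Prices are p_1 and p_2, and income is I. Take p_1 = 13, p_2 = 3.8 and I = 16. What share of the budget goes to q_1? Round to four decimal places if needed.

share on q_1 = 0.6661

MU_q_1 ∝ 5·q_1^(-4/3), MU_q_2 ∝ 3·q_2^(-4/3), so MRS = (5/3)·(q_2/q_1)^(4/3) = p_1/p_2.
Hence q_2/q_1 = ((3/5)·p_1/p_2)^(1/(4/3)), i.e. raised to the 0.75 power.
With the ratio pinned down, the budget gives q_1* = I/(p_1 + p_2·(q_2/q_1)) and q_2* = (q_2/q_1)·q_1*.
Numerically q_2/q_1 = 1.714878, so q_1* = 16/(13 + 3.8·1.714878) = 0.8198 and q_2* = 1.714878·0.8198 = 1.4059.
Expenditure on q_1: 13·0.8198 = 10.6576; share = 0.6661.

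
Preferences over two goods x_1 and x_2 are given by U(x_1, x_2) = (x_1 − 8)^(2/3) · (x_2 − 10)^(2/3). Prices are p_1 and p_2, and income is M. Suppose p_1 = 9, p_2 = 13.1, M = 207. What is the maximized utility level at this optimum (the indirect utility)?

V = 0.1048

After buying the subsistence bundle (8, 10), a share 0.5 of the remaining income goes to x_1: x_1* = 8 + 0.5·(M − 8p_1 − 10p_2)/p_1.
Discretionary income = 207 − 8·9 − 10·13.1 = 4; x_1* = 8 + 0.5·4/9 = 8.2222; x_2* = 10 + 0.5·4/13.1 = 10.1527.
Utility at the optimum: U(8.2222, 10.1527) = 0.1048.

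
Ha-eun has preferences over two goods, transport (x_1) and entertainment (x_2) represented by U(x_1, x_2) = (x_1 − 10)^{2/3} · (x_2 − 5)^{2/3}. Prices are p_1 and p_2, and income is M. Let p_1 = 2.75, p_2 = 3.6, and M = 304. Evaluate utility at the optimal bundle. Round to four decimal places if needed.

V = 141.7372

Discretionary income = 304 − 10·2.75 − 5·3.6 = 258.5; x_1* = 10 + 0.5·258.5/2.75 = 57; x_2* = 5 + 0.5·258.5/3.6 = 40.9028.
Utility at the optimum: U(57, 40.9028) = 141.7372.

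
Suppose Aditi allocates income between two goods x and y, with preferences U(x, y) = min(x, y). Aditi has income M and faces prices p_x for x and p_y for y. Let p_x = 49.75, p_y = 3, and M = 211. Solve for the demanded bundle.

x* = 4, y* = 4

With perfect complements, no substitution: consume in ratio x:y = 1:1.
Budget: p_x·x + p_y·x = M, so (p_x + p_y)·x = M.
Demand: x*(p_x,p_y,M) = M/(p_x + p_y), y* = M/(p_x + p_y).
Here 49.75 + 3 = 52.75, giving x* = 4 and y* = 4.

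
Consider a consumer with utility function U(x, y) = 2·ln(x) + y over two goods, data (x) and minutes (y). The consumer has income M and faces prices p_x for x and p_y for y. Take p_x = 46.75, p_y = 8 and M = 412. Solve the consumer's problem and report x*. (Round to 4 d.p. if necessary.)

Set MRS = p_x/p_y: (2/x)/1 = p_x/p_y.
So x*(p_x,p_y) = 2·p_y/p_x, independent of income; and y* = (M − 2·p_y)/p_y.
At the given prices: x* = 2·8/46.75 = 0.3422.

x* = 0.3422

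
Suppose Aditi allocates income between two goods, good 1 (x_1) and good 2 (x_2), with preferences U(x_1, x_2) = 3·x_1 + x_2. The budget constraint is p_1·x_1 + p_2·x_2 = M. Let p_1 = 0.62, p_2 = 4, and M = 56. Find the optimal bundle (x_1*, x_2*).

x_1* = 90.3226, x_2* = 0

x_1 gives more utility per dollar, so spend all income on x_1: x_1* = M/p_1, x_2* = 0.
Numerically: x_1* = 90.3226, x_2* = 0.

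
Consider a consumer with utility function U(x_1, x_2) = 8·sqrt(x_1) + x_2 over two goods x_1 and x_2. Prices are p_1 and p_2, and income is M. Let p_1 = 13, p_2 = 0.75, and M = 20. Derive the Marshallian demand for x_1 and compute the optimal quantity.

Utility is quasi-linear in x_2; the FOC for x_1 is 4/√x_1 = p_1/p_2.
Thus x_1* = (4·p_2/p_1)² — independent of M — with the rest of income spent on x_2.
Plugging in: x_1* = (4·0.75/13)² = 0.0533.

x_1* = 0.0533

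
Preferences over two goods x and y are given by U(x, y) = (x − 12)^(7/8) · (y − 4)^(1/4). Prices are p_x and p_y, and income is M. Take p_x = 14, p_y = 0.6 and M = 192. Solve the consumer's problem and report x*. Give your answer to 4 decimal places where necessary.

Let x' = x−12, y' = y−4. MRS = (7/2)·y'/x' = p_x/p_y.
After buying the subsistence bundle (12, 4), a share 7/9 of the remaining income goes to x: x* = 12 + 7/9·(M − 12p_x − 4p_y)/p_x.
Discretionary income = 192 − 12·14 − 4·0.6 = 21.6; x* = 12 + 7/9·21.6/14 = 13.2.

x* = 13.2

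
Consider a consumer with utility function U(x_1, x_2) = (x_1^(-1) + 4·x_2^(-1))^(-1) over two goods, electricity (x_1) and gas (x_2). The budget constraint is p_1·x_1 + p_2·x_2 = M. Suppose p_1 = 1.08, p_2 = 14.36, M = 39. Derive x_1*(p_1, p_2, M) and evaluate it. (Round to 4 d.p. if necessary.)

From the CES first-order condition, (1/4)·(x_2/x_1)^(2) = p_1/p_2.
Hence x_2/x_1 = (4·p_1/p_2)^(1/(2)), i.e. raised to the 0.5 power.
With the ratio pinned down, the budget gives x_1* = M/(p_1 + p_2·(x_2/x_1)) and x_2* = (x_2/x_1)·x_1*.
Numerically x_2/x_1 = 0.548485, so x_1* = 39/(1.08 + 14.36·0.548485) = 4.3545.

x_1* = 4.3545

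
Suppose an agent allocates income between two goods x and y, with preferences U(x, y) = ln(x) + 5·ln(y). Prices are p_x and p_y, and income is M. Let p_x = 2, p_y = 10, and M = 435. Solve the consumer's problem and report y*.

MU_x/MU_y = (y)/(5·x); tangency sets this equal to p_x/p_y.
Rearranging, p_y·y = 5·p_x·x. Substituting into the budget gives p_x·x·(1 + 5) = M.
Demand: x*(p_x,p_y,M) = 1/6·M/p_x and y* = 5/6·M/p_y.
At p_x=2, p_y=10, M=435: y* = 5/6·435/10 = 36.25.

y* = 36.25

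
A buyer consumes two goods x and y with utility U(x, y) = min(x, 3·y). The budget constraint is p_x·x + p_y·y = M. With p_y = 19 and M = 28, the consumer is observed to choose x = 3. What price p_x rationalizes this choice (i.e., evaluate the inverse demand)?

p_x = 3

With perfect complements, no substitution: consume in ratio x:y = 3:1.
Budget: p_x·x + p_y·(1/3)·x = M, so (3·p_x + p_y)·x = 3·M.
Demand: x*(p_x,p_y,M) = 3·M/(3·p_x + p_y), y* = M/(3·p_x + p_y).
Set x* = 3 in the demand function and solve for p_x: p_x = 3.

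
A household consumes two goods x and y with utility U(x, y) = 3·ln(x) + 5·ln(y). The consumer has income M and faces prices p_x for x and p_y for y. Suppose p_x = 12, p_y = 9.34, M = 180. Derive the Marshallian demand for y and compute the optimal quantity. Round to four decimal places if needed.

The MRS is (3/5)·y/x. Set MRS = p_x/p_y.
Rearranging, p_y·y = (5/3)·p_x·x. Substituting into the budget gives p_x·x·(1 + (5/3)) = M.
Demand: x*(p_x,p_y,M) = 0.375·M/p_x and y* = 0.625·M/p_y.
At p_x=12, p_y=9.34, M=180: y* = 0.625·180/9.34 = 12.045.

y* = 12.045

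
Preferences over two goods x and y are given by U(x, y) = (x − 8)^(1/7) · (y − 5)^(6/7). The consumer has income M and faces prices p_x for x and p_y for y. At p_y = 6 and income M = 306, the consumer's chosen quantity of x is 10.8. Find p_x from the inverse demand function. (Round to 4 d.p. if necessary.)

This is Cobb-Douglas in (x−8, y−5): tangency gives 1/7·p_y·(y−5) = 6/7·p_x·(x−8).
Substituting into the budget: x* = 8 + 1/7·(M − 8·p_x − 5·p_y)/p_x, and y* = 5 + 6/7·(…)/p_y.
Set x* = 10.8 in the demand function and solve for p_x: p_x = 10.

p_x = 10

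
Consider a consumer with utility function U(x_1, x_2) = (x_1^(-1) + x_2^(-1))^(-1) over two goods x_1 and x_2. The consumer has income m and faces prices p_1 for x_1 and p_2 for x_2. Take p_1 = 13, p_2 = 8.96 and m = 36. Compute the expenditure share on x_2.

share on x_2 = 0.4536

MU_x_1 ∝ x_1^(-2), MU_x_2 ∝ x_2^(-2), so MRS = (x_2/x_1)^(2) = p_1/p_2.
Solve for the ratio: x_2/x_1 = [p_1/p_2]^(0.5).
Substitute x_2 = (x_2/x_1)·x_1 into the budget: x_1* = m/(p_1 + p_2·(x_2/x_1)).
Numerically x_2/x_1 = 1.20453, so x_1* = 36/(13 + 8.96·1.20453) = 1.5131 and x_2* = 1.20453·1.5131 = 1.8225.
Expenditure on x_2: 8.96·1.8225 = 16.33; share = 0.4536.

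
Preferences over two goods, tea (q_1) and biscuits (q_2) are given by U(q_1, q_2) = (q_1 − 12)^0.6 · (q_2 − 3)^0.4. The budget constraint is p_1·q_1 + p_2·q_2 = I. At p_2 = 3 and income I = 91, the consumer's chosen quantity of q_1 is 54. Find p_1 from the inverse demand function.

p_1 = 1

MRS = (3/2)·(q_2−3)/(q_1−12). Tangency with p_1/p_2 gives q_2−3 = (2/3)·(p_1/p_2)·(q_1−12).
After buying the subsistence bundle (12, 3), a share 0.6 of the remaining income goes to q_1: q_1* = 12 + 0.6·(I − 12p_1 − 3p_2)/p_1.
Set q_1* = 54 in the demand function and solve for p_1: p_1 = 1.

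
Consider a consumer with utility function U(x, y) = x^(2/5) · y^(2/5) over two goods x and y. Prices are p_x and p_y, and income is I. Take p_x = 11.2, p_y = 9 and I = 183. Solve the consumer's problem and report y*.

The MRS is y/x. Set MRS = p_x/p_y.
So 0.4·p_y·y = 0.4·p_x·x; combined with the budget, a share 0.5 of income goes to x.
Demand: x*(p_x,p_y,I) = 0.5·I/p_x and y* = 0.5·I/p_y.
At p_x=11.2, p_y=9, I=183: y* = 0.5·183/9 = 10.1667.

y* = 10.1667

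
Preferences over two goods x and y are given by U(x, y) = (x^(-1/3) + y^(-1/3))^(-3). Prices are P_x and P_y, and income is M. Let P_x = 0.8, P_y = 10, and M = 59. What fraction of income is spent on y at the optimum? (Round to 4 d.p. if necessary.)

share on y = 0.6528

From the CES first-order condition, (y/x)^(4/3) = P_x/P_y.
Hence y/x = (P_x/P_y)^(1/(4/3)), i.e. raised to the 0.75 power.
Substitute y = (y/x)·x into the budget: x* = M/(P_x + P_y·(y/x)).
Numerically y/x = 0.150424, so x* = 59/(0.8 + 10·0.150424) = 25.605 and y* = 0.150424·25.605 = 3.8516.
Expenditure on y: 10·3.8516 = 38.516; share = 0.6528.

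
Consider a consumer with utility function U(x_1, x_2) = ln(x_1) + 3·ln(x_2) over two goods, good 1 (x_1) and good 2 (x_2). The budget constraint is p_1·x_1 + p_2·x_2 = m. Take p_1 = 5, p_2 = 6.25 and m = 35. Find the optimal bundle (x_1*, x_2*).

Tangency: MRS = (1/3)·x_2/x_1 = p_1/p_2.
Rearranging, p_2·x_2 = 3·p_1·x_1. Substituting into the budget gives p_1·x_1·(1 + 3) = m.
Demand: x_1*(p_1,p_2,m) = 0.25·m/p_1 and x_2* = 0.75·m/p_2.
At p_1=5, p_2=6.25, m=35: x_1* = 0.25·35/5 = 1.75, x_2* = 4.2.

x_1* = 1.75, x_2* = 4.2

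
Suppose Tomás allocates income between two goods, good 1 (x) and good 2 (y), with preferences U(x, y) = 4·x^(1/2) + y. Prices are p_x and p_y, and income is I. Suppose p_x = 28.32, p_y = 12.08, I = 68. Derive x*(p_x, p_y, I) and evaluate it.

x* = 0.7278

Utility is quasi-linear in y; the FOC for x is 2/√x = p_x/p_y.
Thus x* = (2·p_y/p_x)² — independent of I — with the rest of income spent on y.
Plugging in: x* = (2·12.08/28.32)² = 0.7278.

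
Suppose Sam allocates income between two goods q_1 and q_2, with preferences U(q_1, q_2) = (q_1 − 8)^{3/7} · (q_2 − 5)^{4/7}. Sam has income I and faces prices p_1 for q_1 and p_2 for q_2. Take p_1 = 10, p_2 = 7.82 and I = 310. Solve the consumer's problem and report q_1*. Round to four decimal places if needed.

q_1* = 16.1814

MRS = (3/4)·(q_2−5)/(q_1−8). Tangency with p_1/p_2 gives q_2−5 = (4/3)·(p_1/p_2)·(q_1−8).
Substituting into the budget: q_1* = 8 + 3/7·(I − 8·p_1 − 5·p_2)/p_1, and q_2* = 5 + 4/7·(…)/p_2.
Discretionary income = 310 − 8·10 − 5·7.82 = 190.9; q_1* = 8 + 3/7·190.9/10 = 16.1814.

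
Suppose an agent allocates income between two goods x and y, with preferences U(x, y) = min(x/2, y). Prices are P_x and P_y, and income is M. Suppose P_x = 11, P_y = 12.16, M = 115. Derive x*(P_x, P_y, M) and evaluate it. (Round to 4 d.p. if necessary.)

x* = 6.733

With perfect complements, no substitution: consume in ratio x:y = 2:1.
Budget: P_x·x + P_y·(1/2)·x = M, so (2·P_x + P_y)·x = 2·M.
Demand: x*(P_x,P_y,M) = 2·M/(2·P_x + P_y), y* = M/(2·P_x + P_y).
Here 2·11 + 12.16 = 34.16, giving x* = 6.733.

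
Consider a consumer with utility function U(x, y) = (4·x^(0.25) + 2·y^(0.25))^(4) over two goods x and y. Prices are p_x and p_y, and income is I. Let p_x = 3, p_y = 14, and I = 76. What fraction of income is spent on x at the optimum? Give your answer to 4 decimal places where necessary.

share on x = 0.8081

From the CES first-order condition, 2·(y/x)^(0.75) = p_x/p_y.
Hence y/x = ((1/2)·p_x/p_y)^(1/(0.75)), i.e. raised to the 4/3 power.
With the ratio pinned down, the budget gives x* = I/(p_x + p_y·(y/x)) and y* = (y/x)·x*.
Numerically y/x = 0.050888, so x* = 76/(3 + 14·0.050888) = 20.4717 and y* = 0.050888·20.4717 = 1.0418.
Expenditure on x: 3·20.4717 = 61.4152; share = 0.8081.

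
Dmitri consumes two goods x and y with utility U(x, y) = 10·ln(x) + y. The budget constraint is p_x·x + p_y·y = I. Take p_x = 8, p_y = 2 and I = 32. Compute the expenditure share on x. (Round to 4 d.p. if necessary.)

MU_x = 10/x, MU_y = 1. Tangency: 10/x = p_x/p_y.
So x*(p_x,p_y) = 10·p_y/p_x, independent of income; and y* = (I − 10·p_y)/p_y.
At the given prices: x* = 10·2/8 = 2.5, and y* = 6.
Expenditure on x: 8·2.5 = 20; share = 0.625.

share on x = 0.625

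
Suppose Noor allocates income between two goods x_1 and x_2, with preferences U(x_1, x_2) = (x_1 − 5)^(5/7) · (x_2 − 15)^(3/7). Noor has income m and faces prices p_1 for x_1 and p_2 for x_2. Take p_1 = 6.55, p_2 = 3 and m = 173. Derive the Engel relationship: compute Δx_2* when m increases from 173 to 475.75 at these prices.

Δx_2* = 37.8438

Let x_1' = x_1−5, x_2' = x_2−15. MRS = (5/3)·x_2'/x_1' = p_1/p_2.
Substituting into the budget: x_1* = 5 + 0.625·(m − 5·p_1 − 15·p_2)/p_1, and x_2* = 15 + 0.375·(…)/p_2.
Discretionary income = 173 − 5·6.55 − 15·3 = 95.25; x_2* = 15 + 0.375·95.25/3 = 26.9062.
At m' = 475.75: x_2* = 64.75. Change: 64.75 − 26.9062 = 37.8438.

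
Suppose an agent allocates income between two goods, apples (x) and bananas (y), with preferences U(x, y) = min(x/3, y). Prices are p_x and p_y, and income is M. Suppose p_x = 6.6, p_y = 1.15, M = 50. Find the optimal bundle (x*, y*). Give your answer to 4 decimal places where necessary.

x* = 7.1599, y* = 2.3866

Leontief preferences: the optimum is at the kink where x/3 = y/1, i.e. y = (1/3)·x.
Budget: p_x·x + p_y·(1/3)·x = M, so (3·p_x + p_y)·x = 3·M.
Demand: x*(p_x,p_y,M) = 3·M/(3·p_x + p_y), y* = M/(3·p_x + p_y).
Here 3·6.6 + 1.15 = 20.95, giving x* = 7.1599 and y* = 2.3866.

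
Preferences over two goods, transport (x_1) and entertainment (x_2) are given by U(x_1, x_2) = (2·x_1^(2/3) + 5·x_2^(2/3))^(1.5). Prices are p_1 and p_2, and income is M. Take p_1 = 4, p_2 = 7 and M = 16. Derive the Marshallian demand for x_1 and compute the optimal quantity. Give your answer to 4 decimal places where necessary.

x_1* = 0.6555

From the CES first-order condition, (2/5)·(x_2/x_1)^(1/3) = p_1/p_2.
Solve for the ratio: x_2/x_1 = [(5/2)·p_1/p_2]^(3).
With the ratio pinned down, the budget gives x_1* = M/(p_1 + p_2·(x_2/x_1)) and x_2* = (x_2/x_1)·x_1*.
Numerically x_2/x_1 = 2.915452, so x_1* = 16/(4 + 7·2.915452) = 0.6555.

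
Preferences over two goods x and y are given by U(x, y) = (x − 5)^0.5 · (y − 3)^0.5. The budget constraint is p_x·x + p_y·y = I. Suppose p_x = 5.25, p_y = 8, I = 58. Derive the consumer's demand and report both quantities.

This is Cobb-Douglas in (x−5, y−3): tangency gives 0.5·p_y·(y−3) = 0.5·p_x·(x−5).
Substituting into the budget: x* = 5 + 0.5·(I − 5·p_x − 3·p_y)/p_x, and y* = 3 + 0.5·(…)/p_y.
Discretionary income = 58 − 5·5.25 − 3·8 = 7.75; x* = 5 + 0.5·7.75/5.25 = 5.7381; y* = 3 + 0.5·7.75/8 = 3.4844.

x* = 5.7381, y* = 3.4844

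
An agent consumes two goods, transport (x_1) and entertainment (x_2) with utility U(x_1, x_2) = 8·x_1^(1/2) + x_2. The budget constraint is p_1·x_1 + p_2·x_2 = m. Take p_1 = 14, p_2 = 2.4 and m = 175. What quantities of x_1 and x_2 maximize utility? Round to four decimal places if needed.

Thus x_1* = (4·p_2/p_1)² — independent of m — with the rest of income spent on x_2.
Plugging in: x_1* = (4·2.4/14)² = 0.4702, x_2* = 70.1738.

x_1* = 0.4702, x_2* = 70.1738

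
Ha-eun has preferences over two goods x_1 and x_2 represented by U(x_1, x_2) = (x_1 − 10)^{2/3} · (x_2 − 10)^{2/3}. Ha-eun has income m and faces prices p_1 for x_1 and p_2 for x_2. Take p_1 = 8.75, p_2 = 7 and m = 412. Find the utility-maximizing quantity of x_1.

x_1* = 24.5429

This is Cobb-Douglas in (x_1−10, x_2−10): tangency gives 2/3·p_2·(x_2−10) = 2/3·p_1·(x_1−10).
After buying the subsistence bundle (10, 10), a share 0.5 of the remaining income goes to x_1: x_1* = 10 + 0.5·(m − 10p_1 − 10p_2)/p_1.
Discretionary income = 412 − 10·8.75 − 10·7 = 254.5; x_1* = 10 + 0.5·254.5/8.75 = 24.5429.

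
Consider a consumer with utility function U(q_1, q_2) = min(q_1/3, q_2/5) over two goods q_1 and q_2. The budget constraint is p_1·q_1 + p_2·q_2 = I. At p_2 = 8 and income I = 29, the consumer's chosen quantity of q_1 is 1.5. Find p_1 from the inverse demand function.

p_1 = 6

Leontief preferences: the optimum is at the kink where q_1/3 = q_2/5, i.e. q_2 = (5/3)·q_1.
Budget: p_1·q_1 + p_2·(5/3)·q_1 = I, so (3·p_1 + 5·p_2)·q_1 = 3·I.
Demand: q_1*(p_1,p_2,I) = 3·I/(3·p_1 + 5·p_2), q_2* = 5·I/(3·p_1 + 5·p_2).
Set q_1* = 1.5 in the demand function and solve for p_1: p_1 = 6.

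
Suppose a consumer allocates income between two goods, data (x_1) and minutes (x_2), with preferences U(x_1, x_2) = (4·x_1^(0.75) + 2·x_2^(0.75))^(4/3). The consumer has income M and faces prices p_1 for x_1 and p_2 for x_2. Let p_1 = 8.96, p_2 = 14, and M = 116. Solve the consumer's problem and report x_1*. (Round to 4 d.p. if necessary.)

From the CES first-order condition, 2·(x_2/x_1)^(0.25) = p_1/p_2.
Solve for the ratio: x_2/x_1 = [(1/2)·p_1/p_2]^(4).
With the ratio pinned down, the budget gives x_1* = M/(p_1 + p_2·(x_2/x_1)) and x_2* = (x_2/x_1)·x_1*.
Numerically x_2/x_1 = 0.010486, so x_1* = 116/(8.96 + 14·0.010486) = 12.7377.

x_1* = 12.7377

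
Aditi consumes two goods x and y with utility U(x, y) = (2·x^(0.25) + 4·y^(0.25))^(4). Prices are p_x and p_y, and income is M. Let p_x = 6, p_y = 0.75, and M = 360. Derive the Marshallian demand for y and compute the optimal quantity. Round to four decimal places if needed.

MU_x ∝ 2·x^(-0.75), MU_y ∝ 4·y^(-0.75), so MRS = (1/2)·(y/x)^(0.75) = p_x/p_y.
Solve for the ratio: y/x = [2·p_x/p_y]^(4/3).
With the ratio pinned down, the budget gives x* = M/(p_x + p_y·(y/x)) and y* = (y/x)·x*.
Numerically y/x = 40.317474, so x* = 360/(6 + 0.75·40.317474) = 9.9343 and y* = 40.317474·9.9343 = 400.5256.

y* = 400.5256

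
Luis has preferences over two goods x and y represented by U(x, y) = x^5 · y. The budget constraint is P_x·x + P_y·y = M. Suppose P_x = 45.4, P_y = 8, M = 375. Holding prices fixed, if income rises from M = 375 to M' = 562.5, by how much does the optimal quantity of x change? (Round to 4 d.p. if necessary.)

Demand: x*(P_x,P_y,M) = 5/6·M/P_x and y* = 1/6·M/P_y.
At P_x=45.4, P_y=8, M=375: x* = 5/6·375/45.4 = 6.8833.
At M' = 562.5: x* = 10.3249. Change: 10.3249 − 6.8833 = 3.4416.

Δx* = 3.4416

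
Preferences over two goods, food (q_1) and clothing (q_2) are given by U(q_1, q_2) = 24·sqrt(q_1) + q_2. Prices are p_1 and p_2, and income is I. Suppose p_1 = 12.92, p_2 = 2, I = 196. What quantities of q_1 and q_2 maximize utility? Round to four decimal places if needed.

Set MRS = p_1/p_2: 12·q_1^(−1/2) = p_1/p_2.
Solve: √q_1 = 12·p_2/p_1, so q_1*(p_1,p_2) = (12·p_2/p_1)², and q_2* = (I − p_1·q_1*)/p_2.
Plugging in: q_1* = (12·2/12.92)² = 3.4506, q_2* = 75.709.

q_1* = 3.4506, q_2* = 75.709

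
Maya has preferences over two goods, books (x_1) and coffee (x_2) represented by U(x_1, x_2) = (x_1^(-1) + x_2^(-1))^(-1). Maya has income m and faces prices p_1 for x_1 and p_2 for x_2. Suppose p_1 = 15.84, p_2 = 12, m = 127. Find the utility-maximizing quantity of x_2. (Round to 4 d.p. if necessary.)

Substitute x_2 = (x_2/x_1)·x_1 into the budget: x_1* = m/(p_1 + p_2·(x_2/x_1)).
Numerically x_2/x_1 = 1.148913, so x_1* = 127/(15.84 + 12·1.148913) = 4.2866 and x_2* = 1.148913·4.2866 = 4.925.

x_2* = 4.925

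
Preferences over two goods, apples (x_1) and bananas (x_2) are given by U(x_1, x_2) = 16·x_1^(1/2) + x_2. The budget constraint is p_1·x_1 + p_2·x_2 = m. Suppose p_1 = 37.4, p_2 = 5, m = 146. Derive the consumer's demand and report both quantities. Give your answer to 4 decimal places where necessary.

x_1* = 1.1439, x_2* = 20.6439

MU_x_1 = 8/√x_1, MU_x_2 = 1. Tangency: 8/√x_1 = p_1/p_2.
Thus x_1* = (8·p_2/p_1)² — independent of m — with the rest of income spent on x_2.
Plugging in: x_1* = (8·5/37.4)² = 1.1439, x_2* = 20.6439.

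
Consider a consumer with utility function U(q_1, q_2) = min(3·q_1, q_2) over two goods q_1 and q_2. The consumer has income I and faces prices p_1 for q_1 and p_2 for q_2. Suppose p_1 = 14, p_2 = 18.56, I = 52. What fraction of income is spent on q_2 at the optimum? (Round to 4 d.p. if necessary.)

share on q_2 = 0.7991

Leontief preferences: the optimum is at the kink where q_1/1 = q_2/3, i.e. q_2 = 3·q_1.
Budget: p_1·q_1 + p_2·3·q_1 = I, so (p_1 + 3·p_2)·q_1 = I.
Demand: q_1*(p_1,p_2,I) = I/(p_1 + 3·p_2), q_2* = 3·I/(p_1 + 3·p_2).
Here 14 + 3·18.56 = 69.68, giving q_1* = 0.7463 and q_2* = 2.2388.
Expenditure on q_2: 18.56·2.2388 = 41.5522; share = 0.7991.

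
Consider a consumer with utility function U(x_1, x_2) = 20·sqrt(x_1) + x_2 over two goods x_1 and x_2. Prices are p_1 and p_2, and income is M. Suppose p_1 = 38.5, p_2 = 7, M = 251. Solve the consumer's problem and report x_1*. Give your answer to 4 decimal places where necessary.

x_1* = 3.3058

Set MRS = p_1/p_2: 10·x_1^(−1/2) = p_1/p_2.
Solve: √x_1 = 10·p_2/p_1, so x_1*(p_1,p_2) = (10·p_2/p_1)², and x_2* = (M − p_1·x_1*)/p_2.
Plugging in: x_1* = (10·7/38.5)² = 3.3058.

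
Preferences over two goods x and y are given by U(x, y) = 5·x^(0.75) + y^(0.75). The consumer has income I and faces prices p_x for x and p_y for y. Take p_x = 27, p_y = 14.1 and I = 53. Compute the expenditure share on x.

share on x = 0.9889

MU_x ∝ 5·x^(-0.25), MU_y ∝ y^(-0.25), so MRS = 5·(y/x)^(0.25) = p_x/p_y.
Hence y/x = ((1/5)·p_x/p_y)^(1/(0.25)), i.e. raised to the 4 power.
Substitute y = (y/x)·x into the budget: x* = I/(p_x + p_y·(y/x)).
Numerically y/x = 0.021513, so x* = 53/(27 + 14.1·0.021513) = 1.9412 and y* = 0.021513·1.9412 = 0.0418.
Expenditure on x: 27·1.9412 = 52.4112; share = 0.9889.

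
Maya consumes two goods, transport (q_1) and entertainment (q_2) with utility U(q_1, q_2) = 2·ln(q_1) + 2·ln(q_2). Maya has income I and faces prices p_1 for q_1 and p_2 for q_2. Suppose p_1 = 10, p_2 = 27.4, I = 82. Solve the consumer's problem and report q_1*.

At p_1=10, p_2=27.4, I=82: q_1* = 0.5·82/10 = 4.1.

q_1* = 4.1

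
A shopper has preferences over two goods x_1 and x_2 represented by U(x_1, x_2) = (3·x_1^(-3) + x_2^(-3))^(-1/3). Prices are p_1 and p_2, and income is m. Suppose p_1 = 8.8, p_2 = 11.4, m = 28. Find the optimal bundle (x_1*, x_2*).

x_1* = 1.6549, x_2* = 1.1787

MU_x_1 ∝ 3·x_1^(-4), MU_x_2 ∝ x_2^(-4), so MRS = 3·(x_2/x_1)^(4) = p_1/p_2.
Solve for the ratio: x_2/x_1 = [(1/3)·p_1/p_2]^(0.25).
With the ratio pinned down, the budget gives x_1* = m/(p_1 + p_2·(x_2/x_1)) and x_2* = (x_2/x_1)·x_1*.
Numerically x_2/x_1 = 0.71222, so x_1* = 28/(8.8 + 11.4·0.71222) = 1.6549 and x_2* = 0.71222·1.6549 = 1.1787.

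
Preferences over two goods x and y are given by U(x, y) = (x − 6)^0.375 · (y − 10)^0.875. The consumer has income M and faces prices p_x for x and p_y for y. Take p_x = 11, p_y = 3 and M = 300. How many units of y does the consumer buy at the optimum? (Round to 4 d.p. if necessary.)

Let x' = x−6, y' = y−10. MRS = (3/7)·y'/x' = p_x/p_y.
After buying the subsistence bundle (6, 10), a share 0.3 of the remaining income goes to x: x* = 6 + 0.3·(M − 6p_x − 10p_y)/p_x.
Discretionary income = 300 − 6·11 − 10·3 = 204; y* = 10 + 0.7·204/3 = 57.6.

y* = 57.6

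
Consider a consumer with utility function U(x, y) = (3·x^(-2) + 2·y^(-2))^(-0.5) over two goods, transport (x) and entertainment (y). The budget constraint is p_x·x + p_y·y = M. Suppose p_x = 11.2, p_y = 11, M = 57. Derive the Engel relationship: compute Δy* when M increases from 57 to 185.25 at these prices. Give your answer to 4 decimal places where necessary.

Δy* = 5.4014

From the CES first-order condition, (3/2)·(y/x)^(3) = p_x/p_y.
Hence y/x = ((2/3)·p_x/p_y)^(1/(3)), i.e. raised to the 1/3 power.
With the ratio pinned down, the budget gives x* = M/(p_x + p_y·(y/x)) and y* = (y/x)·x*.
Numerically y/x = 0.878843, so x* = 57/(11.2 + 11·0.878843) = 2.7315 and y* = 0.878843·2.7315 = 2.4006.
At M' = 185.25: y* = 7.802. Change: 7.802 − 2.4006 = 5.4014.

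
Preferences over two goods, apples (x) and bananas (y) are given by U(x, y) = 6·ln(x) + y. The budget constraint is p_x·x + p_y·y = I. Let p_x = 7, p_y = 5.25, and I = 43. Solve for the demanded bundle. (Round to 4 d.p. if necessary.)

x* = 4.5, y* = 2.1905

MU_x = 6/x, MU_y = 1. Tangency: 6/x = p_x/p_y.
So x*(p_x,p_y) = 6·p_y/p_x, independent of income; and y* = (I − 6·p_y)/p_y.
At the given prices: x* = 6·5.25/7 = 4.5, and y* = 2.1905.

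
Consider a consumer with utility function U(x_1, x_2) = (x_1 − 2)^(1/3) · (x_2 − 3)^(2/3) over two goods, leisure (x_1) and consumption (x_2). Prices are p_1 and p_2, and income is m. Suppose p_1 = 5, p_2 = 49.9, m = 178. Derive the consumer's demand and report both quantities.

x_1* = 3.22, x_2* = 3.2445

This is Cobb-Douglas in (x_1−2, x_2−3): tangency gives 1/3·p_2·(x_2−3) = 2/3·p_1·(x_1−2).
After buying the subsistence bundle (2, 3), a share 1/3 of the remaining income goes to x_1: x_1* = 2 + 1/3·(m − 2p_1 − 3p_2)/p_1.
Discretionary income = 178 − 2·5 − 3·49.9 = 18.3; x_1* = 2 + 1/3·18.3/5 = 3.22; x_2* = 3 + 2/3·18.3/49.9 = 3.2445.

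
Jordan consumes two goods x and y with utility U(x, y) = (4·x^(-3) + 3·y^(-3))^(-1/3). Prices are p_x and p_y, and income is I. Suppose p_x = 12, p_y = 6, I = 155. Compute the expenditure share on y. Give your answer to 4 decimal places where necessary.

share on y = 0.3562

From the CES first-order condition, (4/3)·(y/x)^(4) = p_x/p_y.
Hence y/x = ((3/4)·p_x/p_y)^(1/(4)), i.e. raised to the 0.25 power.
Substitute y = (y/x)·x into the budget: x* = I/(p_x + p_y·(y/x)).
Numerically y/x = 1.106682, so x* = 155/(12 + 6·1.106682) = 8.3154 and y* = 1.106682·8.3154 = 9.2025.
Expenditure on y: 6·9.2025 = 55.2151; share = 0.3562.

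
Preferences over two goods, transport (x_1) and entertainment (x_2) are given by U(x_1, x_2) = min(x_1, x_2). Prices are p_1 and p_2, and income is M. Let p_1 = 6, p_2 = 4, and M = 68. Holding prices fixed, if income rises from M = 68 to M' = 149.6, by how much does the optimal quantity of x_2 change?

Demand: x_1*(p_1,p_2,M) = M/(p_1 + p_2), x_2* = M/(p_1 + p_2).
Here 6 + 4 = 10, giving x_2* = 6.8.
At M' = 149.6: x_2* = 14.96. Change: 14.96 − 6.8 = 8.16.

Δx_2* = 8.16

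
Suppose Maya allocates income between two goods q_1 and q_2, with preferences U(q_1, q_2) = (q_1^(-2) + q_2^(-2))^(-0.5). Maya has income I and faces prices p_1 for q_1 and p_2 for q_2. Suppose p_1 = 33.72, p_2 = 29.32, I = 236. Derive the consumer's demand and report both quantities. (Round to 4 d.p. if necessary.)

q_1* = 3.6624, q_2* = 3.8371

MU_q_1 ∝ q_1^(-3), MU_q_2 ∝ q_2^(-3), so MRS = (q_2/q_1)^(3) = p_1/p_2.
Hence q_2/q_1 = (p_1/p_2)^(1/(3)), i.e. raised to the 1/3 power.
Substitute q_2 = (q_2/q_1)·q_1 into the budget: q_1* = I/(p_1 + p_2·(q_2/q_1)).
Numerically q_2/q_1 = 1.04771, so q_1* = 236/(33.72 + 29.32·1.04771) = 3.6624 and q_2* = 1.04771·3.6624 = 3.8371.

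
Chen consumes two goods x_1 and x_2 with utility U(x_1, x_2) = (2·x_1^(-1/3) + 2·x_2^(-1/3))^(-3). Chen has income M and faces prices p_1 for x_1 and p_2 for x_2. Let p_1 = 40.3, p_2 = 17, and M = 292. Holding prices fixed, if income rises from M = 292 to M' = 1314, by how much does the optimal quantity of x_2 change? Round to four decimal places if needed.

Δx_2* = 26.8282

Substitute x_2 = (x_2/x_1)·x_1 into the budget: x_1* = M/(p_1 + p_2·(x_2/x_1)).
Numerically x_2/x_1 = 1.910478, so x_1* = 292/(40.3 + 17·1.910478) = 4.0122 and x_2* = 1.910478·4.0122 = 7.6652.
At M' = 1314: x_2* = 34.4934. Change: 34.4934 − 7.6652 = 26.8282.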